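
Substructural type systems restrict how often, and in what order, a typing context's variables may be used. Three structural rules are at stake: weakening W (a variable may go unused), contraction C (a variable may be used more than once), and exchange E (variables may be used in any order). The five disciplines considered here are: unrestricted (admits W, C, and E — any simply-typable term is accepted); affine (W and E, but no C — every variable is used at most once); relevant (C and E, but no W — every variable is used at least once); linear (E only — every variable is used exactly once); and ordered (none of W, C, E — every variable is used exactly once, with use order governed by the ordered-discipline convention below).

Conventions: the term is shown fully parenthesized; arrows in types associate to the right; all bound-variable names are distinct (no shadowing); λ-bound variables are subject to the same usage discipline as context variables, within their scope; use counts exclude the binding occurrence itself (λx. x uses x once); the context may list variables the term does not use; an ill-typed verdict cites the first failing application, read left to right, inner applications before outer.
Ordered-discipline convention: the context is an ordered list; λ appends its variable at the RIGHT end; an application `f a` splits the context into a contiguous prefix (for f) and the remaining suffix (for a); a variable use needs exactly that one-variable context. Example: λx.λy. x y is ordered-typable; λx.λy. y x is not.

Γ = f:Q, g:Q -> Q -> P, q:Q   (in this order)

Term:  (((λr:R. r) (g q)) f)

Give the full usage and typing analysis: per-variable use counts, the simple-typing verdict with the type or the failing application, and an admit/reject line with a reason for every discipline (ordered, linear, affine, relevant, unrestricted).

use counts: f ×1; g ×1; q ×1; r (λ-bound) ×1
left-to-right use order: r, g, q, f
typing: ill-typed: a function awaiting R gets Q -> P
ordered ✗ (not simply typable)
linear ✗ (fails simple typing)
affine ✗ (a type mismatch blocks all five)
relevant ✗ (the type mismatch rejects it)
unrestricted ✗ (not simply typable)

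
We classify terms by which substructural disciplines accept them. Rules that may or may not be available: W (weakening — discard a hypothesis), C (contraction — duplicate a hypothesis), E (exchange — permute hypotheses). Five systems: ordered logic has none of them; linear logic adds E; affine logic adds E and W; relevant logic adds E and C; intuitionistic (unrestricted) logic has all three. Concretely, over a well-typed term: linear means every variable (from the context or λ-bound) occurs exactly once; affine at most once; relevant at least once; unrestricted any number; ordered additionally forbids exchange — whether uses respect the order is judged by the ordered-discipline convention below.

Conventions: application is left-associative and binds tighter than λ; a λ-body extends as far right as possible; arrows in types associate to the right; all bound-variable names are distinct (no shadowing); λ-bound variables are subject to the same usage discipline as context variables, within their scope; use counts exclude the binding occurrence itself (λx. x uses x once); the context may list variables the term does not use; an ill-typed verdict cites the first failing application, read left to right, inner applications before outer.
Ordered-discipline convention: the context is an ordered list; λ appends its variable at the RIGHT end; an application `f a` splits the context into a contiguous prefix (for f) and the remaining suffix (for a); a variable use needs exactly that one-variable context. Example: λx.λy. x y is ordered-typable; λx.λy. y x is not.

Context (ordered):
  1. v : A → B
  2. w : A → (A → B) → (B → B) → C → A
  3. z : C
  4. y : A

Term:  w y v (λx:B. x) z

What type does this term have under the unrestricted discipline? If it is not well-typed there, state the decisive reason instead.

term : A
variable uses: v ×1; w ×1; z ×1; y ×1; x [bound] ×1
order of uses: w, y, v, x, z
typing: well-typed at A
per-discipline verdicts: ordered ✗ | linear ✓ | affine ✓ | relevant ✓ | unrestricted ✓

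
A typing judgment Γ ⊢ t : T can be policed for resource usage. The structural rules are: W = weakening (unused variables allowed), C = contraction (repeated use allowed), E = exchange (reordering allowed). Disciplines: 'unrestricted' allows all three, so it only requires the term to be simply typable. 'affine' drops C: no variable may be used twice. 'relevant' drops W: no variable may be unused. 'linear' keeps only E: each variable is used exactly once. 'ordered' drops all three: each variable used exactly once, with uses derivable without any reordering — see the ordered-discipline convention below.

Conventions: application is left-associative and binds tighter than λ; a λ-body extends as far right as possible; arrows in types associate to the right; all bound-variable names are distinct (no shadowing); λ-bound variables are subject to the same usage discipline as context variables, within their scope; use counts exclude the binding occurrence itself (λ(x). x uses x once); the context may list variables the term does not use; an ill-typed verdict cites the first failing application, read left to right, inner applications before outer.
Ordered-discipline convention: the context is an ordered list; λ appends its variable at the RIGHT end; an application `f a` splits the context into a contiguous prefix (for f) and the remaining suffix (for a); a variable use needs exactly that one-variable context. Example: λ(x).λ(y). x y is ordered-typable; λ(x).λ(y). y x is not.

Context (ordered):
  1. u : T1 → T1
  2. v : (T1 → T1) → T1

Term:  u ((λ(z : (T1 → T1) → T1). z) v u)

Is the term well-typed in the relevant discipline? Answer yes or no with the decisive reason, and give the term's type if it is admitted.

yes — at least one use each (u, v, z); term : T1
usage: u=2; v=1; z [bound]=1
left-to-right use order: u, z, v, u
typing: ✓ — T1
per-discipline verdicts: ordered ✗ · linear ✗ · affine ✗ · relevant ✓ · unrestricted ✓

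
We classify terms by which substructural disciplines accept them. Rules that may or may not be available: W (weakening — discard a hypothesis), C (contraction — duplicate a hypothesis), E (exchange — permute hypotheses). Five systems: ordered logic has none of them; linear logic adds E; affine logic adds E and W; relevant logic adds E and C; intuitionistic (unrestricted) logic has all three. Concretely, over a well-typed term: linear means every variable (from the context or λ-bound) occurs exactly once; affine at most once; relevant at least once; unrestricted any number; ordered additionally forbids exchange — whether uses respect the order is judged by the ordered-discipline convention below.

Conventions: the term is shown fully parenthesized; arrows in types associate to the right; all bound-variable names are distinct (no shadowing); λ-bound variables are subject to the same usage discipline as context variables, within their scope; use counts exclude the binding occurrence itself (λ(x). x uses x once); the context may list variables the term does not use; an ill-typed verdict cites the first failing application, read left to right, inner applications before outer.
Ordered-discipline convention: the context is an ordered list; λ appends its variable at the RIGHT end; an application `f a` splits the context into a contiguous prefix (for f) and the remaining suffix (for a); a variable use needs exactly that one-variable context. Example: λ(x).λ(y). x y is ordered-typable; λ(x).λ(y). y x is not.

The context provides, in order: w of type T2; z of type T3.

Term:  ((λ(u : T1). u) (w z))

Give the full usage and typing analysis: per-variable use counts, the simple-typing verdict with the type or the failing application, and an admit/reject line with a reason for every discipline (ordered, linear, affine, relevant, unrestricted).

variable uses: w: 1×, z: 1×, u (bound): 1×
uses in reading order: u, w, z
typing: ill-typed: applying a non-function (T2)
ordered: ✗, the type mismatch rejects it
linear: ✗, not simply typable
affine: ✗, fails simple typing
relevant: ✗, a type mismatch blocks all five
unrestricted: ✗, the type mismatch rejects it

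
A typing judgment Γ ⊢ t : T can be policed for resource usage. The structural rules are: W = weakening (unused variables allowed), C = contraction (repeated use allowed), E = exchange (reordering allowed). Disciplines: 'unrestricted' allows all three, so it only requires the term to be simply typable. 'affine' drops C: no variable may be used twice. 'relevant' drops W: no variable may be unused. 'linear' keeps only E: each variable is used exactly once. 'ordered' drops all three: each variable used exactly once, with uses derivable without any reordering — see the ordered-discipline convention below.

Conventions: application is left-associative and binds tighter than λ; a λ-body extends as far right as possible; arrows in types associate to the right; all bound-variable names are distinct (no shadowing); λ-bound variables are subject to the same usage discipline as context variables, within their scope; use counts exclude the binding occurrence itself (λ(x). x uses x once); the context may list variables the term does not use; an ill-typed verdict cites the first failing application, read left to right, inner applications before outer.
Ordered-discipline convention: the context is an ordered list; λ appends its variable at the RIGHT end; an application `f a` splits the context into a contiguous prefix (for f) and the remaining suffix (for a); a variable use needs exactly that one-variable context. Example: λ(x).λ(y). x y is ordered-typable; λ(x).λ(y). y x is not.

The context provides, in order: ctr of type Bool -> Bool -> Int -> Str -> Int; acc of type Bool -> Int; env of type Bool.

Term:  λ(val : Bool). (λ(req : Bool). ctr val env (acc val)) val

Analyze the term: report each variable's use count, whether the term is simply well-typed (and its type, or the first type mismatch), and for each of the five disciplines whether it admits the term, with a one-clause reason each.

usage: ctr=1; acc=1; env=1; val [bound]=3; req [bound]=0
uses in reading order: ctr, val, env, acc, val, val
typing: well-typed at Bool -> Str -> Int
ordered: ✗ — repeated use of val ×3; unused: req — weakening required
linear: ✗ — repeated use of val ×3; unused: req — weakening required
affine: ✗ — repeated use of val ×3
relevant: ✗ — unused: req — weakening required
unrestricted: ✓ — simply typable at Bool -> Str -> Int; W, C, E all held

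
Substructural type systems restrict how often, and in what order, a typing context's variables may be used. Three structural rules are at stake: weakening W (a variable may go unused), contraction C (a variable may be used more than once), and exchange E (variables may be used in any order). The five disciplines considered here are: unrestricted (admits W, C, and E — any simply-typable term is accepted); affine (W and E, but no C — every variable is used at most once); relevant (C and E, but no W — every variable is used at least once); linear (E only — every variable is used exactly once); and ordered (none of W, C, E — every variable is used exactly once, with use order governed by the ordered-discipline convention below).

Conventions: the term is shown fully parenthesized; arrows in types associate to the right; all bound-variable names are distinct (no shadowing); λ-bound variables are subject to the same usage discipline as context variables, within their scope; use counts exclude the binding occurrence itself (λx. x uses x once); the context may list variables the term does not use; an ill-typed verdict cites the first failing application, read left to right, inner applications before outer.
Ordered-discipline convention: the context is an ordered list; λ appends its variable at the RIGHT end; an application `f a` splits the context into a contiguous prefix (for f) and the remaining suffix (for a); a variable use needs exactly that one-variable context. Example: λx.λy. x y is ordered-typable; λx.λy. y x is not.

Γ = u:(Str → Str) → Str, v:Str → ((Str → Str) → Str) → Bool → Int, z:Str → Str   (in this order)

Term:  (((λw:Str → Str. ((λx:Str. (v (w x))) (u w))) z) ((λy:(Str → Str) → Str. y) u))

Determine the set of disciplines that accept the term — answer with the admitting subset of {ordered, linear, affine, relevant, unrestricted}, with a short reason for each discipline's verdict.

admitted in: relevant, unrestricted
use counts: u: 2; v: 1; z: 1; w (bound): 2; x (bound): 1; y (bound): 1
left-to-right use order: v, w, x, u, w, z, y, u
typing: well-typed — term : Bool → Int
ordered: ✗ — uses contraction: u ×2, w ×2
linear: ✗ — uses contraction: u ×2, w ×2
affine: ✗ — uses contraction: u ×2, w ×2
relevant: ✓ — at least one use each (u, v, z, w, x, y)
unrestricted: ✓ — type-checks (Bool → Int) and nothing is barred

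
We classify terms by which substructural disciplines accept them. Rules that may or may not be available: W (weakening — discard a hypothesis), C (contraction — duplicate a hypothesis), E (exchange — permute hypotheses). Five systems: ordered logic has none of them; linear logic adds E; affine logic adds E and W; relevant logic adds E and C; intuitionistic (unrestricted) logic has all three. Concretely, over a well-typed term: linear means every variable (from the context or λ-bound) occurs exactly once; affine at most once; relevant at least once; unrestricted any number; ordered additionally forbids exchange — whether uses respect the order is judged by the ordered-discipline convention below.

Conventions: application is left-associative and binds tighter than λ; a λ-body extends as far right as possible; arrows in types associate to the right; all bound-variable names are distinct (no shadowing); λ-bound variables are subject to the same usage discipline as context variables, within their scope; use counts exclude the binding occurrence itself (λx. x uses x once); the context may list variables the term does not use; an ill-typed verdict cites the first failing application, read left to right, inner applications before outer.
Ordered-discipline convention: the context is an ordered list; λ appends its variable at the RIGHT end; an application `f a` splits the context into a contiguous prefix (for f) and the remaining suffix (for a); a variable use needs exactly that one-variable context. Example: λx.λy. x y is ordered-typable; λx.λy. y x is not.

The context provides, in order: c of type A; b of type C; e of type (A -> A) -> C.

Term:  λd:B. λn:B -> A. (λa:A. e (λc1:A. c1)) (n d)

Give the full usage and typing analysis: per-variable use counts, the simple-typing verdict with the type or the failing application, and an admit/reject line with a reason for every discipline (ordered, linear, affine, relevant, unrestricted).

usage: c: 0×, b: 0×, e: 1×, d [bound]: 1×, n [bound]: 1×, a [bound]: 0×, c1 [bound]: 1×
left-to-right use order: e, c1, n, d
typing: well-typed at B -> (B -> A) -> C
ordered: ✗, c, b, a left unused
linear: ✗, c, b, a left unused
affine: ✓, no duplicate uses among c, b, e, d, n, a, c1
relevant: ✗, c, b, a left unused
unrestricted: ✓, typability at B -> (B -> A) -> C is all that's needed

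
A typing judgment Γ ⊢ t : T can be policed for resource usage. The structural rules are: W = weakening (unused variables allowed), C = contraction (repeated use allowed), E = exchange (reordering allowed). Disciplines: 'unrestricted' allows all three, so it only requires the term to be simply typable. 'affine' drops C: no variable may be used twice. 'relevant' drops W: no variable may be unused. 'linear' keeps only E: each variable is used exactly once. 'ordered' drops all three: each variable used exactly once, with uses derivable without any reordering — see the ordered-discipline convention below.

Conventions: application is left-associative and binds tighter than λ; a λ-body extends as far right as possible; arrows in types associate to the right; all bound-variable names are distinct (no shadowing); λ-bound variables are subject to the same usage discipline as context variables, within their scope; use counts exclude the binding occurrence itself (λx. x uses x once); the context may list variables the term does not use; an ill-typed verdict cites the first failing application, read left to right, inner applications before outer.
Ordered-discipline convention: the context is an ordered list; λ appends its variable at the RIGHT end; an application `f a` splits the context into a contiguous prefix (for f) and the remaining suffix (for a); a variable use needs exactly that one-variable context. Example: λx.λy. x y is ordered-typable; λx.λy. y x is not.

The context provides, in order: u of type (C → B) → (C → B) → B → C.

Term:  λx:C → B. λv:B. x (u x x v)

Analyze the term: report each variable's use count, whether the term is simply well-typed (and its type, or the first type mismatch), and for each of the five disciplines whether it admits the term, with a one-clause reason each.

variable uses: u ×1; x (λ-bound) ×3; v (λ-bound) ×1
uses in reading order: x, u, x, x, v
typing: ✓ — (C → B) → B → B
ordered: ✗, uses contraction: x ×3
linear: ✗, uses contraction: x ×3
affine: ✗, uses contraction: x ×3
relevant: ✓, at least one use each (u, x, v)
unrestricted: ✓, typability at (C → B) → B → B is all that's needed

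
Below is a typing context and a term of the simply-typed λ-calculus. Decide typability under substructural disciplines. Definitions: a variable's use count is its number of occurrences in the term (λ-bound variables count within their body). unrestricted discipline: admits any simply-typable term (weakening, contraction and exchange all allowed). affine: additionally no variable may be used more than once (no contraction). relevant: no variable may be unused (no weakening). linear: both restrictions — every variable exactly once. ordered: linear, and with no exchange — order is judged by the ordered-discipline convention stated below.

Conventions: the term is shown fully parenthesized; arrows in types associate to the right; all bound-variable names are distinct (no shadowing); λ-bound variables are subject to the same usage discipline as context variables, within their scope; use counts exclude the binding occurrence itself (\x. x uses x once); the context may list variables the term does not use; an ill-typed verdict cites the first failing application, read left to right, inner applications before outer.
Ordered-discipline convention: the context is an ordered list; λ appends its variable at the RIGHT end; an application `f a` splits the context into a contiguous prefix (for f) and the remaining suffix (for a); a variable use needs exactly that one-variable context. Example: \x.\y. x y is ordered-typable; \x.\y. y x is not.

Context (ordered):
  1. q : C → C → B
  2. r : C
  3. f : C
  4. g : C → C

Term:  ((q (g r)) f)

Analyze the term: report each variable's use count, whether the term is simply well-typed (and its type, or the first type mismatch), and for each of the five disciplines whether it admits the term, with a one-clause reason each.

use counts: q: 1×; r: 1×; f: 1×; g: 1×
order of uses: q, g, r, f
typing: ✓ — B
ordered: ✗ — use order q, g, r, f needs exchange
linear: ✓ — exactly-once usage across q, r, f, g
affine: ✓ — no duplicate uses among q, r, f, g
relevant: ✓ — none of q, r, f, g goes unused
unrestricted: ✓ — type-checks (B) and nothing is barred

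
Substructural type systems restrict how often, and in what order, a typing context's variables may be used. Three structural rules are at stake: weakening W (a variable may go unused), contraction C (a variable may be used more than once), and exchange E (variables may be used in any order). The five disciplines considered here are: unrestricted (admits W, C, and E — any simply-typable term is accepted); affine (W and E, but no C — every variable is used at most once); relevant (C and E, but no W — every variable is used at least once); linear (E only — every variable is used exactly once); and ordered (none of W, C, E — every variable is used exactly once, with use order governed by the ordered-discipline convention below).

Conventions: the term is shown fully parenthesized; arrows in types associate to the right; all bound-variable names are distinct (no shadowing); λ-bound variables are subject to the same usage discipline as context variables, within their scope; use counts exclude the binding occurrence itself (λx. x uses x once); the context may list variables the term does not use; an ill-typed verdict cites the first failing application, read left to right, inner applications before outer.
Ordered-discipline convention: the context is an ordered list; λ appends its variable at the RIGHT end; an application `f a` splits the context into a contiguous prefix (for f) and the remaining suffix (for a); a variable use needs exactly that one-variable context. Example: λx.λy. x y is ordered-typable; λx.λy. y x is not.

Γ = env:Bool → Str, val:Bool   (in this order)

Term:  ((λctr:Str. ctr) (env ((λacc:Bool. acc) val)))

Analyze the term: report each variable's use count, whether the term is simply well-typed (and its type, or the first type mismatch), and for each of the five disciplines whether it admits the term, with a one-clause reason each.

variable uses: env: 1×, val: 1×, ctr (bound): 1×, acc (bound): 1×
uses in reading order: ctr, env, acc, val
typing: well-typed — term : Str
ordered ✓ (single-use (env, val, ctr, acc), ordered derivation ok)
linear ✓ (each of env, val, ctr, acc used exactly once)
affine ✓ (at most one use each (env, val, ctr, acc))
relevant ✓ (every one of env, val, ctr, acc appears)
unrestricted ✓ (type-checks (Str) and nothing is barred)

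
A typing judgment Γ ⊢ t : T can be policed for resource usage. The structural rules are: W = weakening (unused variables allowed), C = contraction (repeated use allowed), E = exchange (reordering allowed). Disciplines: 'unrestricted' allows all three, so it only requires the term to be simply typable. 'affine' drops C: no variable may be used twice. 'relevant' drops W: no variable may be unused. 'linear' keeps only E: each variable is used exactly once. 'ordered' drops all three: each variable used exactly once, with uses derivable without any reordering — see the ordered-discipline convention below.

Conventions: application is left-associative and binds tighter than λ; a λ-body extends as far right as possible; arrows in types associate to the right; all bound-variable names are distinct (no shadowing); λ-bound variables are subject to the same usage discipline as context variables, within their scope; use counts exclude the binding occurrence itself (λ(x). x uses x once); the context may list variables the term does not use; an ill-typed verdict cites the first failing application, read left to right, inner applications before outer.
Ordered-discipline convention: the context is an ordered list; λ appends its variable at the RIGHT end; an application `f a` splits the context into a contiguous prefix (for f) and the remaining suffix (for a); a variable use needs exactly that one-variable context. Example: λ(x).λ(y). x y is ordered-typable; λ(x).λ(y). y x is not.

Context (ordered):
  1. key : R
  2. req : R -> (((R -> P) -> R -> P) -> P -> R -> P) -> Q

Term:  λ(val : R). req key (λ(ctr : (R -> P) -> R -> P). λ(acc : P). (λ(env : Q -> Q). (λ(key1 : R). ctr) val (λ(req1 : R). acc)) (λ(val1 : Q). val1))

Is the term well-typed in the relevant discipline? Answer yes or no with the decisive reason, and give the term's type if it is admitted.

no — env, key1, req1 never used (weakening)
use counts: key: 1×; req: 1×; val (bound): 1×; ctr (bound): 1×; acc (bound): 1×; env (bound): 0×; key1 (bound): 0×; req1 (bound): 0×; val1 (bound): 1×
uses in reading order: req, key, ctr, val, acc, val1
typing: the term checks, with type R -> Q
all disciplines: ordered ✗, linear ✗, affine ✓, relevant ✗, unrestricted ✓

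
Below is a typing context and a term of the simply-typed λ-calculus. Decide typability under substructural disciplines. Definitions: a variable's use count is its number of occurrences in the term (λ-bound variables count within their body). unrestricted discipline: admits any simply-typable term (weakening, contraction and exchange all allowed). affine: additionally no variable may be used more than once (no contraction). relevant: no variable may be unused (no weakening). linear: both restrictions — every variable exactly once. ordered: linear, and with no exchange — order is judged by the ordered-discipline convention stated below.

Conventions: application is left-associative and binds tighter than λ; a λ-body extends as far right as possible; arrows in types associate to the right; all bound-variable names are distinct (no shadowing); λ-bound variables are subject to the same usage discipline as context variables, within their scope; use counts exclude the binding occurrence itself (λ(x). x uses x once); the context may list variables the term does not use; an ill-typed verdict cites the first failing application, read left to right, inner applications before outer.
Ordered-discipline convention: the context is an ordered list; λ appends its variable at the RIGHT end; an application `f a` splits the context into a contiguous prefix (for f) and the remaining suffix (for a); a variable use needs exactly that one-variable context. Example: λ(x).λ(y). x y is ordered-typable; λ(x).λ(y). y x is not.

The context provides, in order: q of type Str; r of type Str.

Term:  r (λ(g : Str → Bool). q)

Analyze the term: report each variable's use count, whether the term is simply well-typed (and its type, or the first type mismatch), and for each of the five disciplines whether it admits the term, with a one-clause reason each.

variable uses: q: 1; r: 1; g (bound): 0
uses in reading order: r, q
typing: ill-typed: can't apply a value of type Str
ordered ✗ (a type mismatch blocks all five)
linear ✗ (the type mismatch rejects it)
affine ✗ (not simply typable)
relevant ✗ (fails simple typing)
unrestricted ✗ (a type mismatch blocks all five)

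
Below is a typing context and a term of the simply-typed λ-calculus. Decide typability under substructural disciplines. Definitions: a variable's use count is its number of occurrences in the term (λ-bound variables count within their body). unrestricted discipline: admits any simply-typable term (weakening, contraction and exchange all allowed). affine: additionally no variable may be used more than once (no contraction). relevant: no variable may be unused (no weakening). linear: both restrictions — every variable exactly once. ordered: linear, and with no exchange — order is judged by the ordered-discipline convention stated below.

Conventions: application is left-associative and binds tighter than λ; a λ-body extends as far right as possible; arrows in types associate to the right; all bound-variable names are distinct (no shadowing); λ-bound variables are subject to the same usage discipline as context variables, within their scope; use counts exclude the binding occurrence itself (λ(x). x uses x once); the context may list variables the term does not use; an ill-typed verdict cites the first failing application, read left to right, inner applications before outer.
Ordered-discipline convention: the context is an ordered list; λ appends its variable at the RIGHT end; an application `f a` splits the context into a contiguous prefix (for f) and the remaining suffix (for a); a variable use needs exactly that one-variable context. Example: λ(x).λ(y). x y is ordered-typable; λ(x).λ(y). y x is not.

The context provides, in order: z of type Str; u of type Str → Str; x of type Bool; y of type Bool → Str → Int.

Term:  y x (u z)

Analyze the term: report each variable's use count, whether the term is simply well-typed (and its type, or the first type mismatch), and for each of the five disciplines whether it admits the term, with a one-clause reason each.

variable uses: z: 1; u: 1; x: 1; y: 1
use order (left to right): y, x, u, z
typing: well-typed — term : Int
ordered ✗ (use order y, x, u, z needs exchange)
linear ✓ (each of z, u, x, y used exactly once)
affine ✓ (at most one use each (z, u, x, y))
relevant ✓ (every one of z, u, x, y appears)
unrestricted ✓ (type-checks (Int) and nothing is barred)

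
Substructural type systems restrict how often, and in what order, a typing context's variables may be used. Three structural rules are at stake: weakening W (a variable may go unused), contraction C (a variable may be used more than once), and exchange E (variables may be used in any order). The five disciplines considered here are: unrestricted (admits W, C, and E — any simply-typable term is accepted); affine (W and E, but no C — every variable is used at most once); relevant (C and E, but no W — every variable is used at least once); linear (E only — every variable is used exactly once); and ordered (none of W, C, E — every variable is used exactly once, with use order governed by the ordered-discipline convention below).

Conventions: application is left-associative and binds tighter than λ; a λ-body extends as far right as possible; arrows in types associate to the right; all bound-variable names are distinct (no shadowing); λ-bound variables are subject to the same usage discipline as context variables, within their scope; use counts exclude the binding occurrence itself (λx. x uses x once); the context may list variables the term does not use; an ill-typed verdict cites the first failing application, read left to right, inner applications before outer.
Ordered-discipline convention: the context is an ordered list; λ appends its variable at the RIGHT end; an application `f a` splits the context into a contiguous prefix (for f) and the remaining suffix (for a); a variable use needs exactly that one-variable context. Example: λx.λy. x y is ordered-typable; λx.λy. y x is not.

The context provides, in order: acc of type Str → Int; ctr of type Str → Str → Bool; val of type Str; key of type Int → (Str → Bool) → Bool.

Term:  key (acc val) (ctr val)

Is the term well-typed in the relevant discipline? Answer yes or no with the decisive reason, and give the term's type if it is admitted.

yes — none of acc, ctr, val, key goes unused; term : Bool
counts: acc: 1; ctr: 1; val: 2; key: 1
left-to-right use order: key, acc, val, ctr, val
typing: ✓ — Bool
per-discipline verdicts: ordered ✗, linear ✗, affine ✗, relevant ✓, unrestricted ✓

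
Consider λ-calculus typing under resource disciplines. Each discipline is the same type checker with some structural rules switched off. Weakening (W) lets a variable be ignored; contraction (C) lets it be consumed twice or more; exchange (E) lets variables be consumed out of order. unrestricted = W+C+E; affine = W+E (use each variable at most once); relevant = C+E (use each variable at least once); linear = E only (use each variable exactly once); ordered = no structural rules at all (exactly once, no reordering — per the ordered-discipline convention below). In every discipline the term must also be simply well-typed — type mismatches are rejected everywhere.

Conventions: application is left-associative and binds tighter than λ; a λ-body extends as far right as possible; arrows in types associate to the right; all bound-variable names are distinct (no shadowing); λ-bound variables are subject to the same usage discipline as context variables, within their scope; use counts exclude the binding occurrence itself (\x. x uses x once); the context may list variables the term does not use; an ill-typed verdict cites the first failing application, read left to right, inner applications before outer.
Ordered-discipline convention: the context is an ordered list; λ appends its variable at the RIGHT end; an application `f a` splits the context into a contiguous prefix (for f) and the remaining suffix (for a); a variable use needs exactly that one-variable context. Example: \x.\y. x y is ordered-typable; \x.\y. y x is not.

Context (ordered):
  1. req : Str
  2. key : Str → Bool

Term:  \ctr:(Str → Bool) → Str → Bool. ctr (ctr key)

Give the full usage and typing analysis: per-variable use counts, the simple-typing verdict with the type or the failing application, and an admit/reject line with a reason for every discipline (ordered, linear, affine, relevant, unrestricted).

counts: req=0; key=1; ctr (λ-bound)=2
use order (left to right): ctr, ctr, key
typing: well-typed at ((Str → Bool) → Str → Bool) → Str → Bool
ordered ✗ (needs contraction — ctr ×2; req never used (weakening))
linear ✗ (needs contraction — ctr ×2; req never used (weakening))
affine ✗ (needs contraction — ctr ×2)
relevant ✗ (req never used (weakening))
unrestricted ✓ (typability at ((Str → Bool) → Str → Bool) → Str → Bool is all that's needed)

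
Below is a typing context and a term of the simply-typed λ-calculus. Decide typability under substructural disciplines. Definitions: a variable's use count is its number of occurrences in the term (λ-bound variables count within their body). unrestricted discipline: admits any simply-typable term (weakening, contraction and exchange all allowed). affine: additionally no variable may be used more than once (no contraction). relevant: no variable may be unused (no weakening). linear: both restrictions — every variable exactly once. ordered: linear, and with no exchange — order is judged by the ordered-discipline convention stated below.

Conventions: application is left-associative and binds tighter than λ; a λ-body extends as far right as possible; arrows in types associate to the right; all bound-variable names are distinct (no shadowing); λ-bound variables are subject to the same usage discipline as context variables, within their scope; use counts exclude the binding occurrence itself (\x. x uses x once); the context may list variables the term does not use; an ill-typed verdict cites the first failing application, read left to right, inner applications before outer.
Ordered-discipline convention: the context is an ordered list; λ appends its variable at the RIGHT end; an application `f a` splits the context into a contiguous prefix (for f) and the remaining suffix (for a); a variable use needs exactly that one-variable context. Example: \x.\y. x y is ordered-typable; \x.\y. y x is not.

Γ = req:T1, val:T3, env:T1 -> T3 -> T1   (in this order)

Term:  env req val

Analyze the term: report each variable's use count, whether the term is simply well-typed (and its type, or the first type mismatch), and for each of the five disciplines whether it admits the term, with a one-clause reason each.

variable uses: req ×1, val ×1, env ×1
order of uses: env, req, val
typing: the term checks, with type T1
ordered ✗ (no contiguous prefix/suffix split fits env, req, val)
linear ✓ (each of req, val, env used exactly once)
affine ✓ (no duplicate uses among req, val, env)
relevant ✓ (none of req, val, env goes unused)
unrestricted ✓ (well-typed at T1; no restrictions here)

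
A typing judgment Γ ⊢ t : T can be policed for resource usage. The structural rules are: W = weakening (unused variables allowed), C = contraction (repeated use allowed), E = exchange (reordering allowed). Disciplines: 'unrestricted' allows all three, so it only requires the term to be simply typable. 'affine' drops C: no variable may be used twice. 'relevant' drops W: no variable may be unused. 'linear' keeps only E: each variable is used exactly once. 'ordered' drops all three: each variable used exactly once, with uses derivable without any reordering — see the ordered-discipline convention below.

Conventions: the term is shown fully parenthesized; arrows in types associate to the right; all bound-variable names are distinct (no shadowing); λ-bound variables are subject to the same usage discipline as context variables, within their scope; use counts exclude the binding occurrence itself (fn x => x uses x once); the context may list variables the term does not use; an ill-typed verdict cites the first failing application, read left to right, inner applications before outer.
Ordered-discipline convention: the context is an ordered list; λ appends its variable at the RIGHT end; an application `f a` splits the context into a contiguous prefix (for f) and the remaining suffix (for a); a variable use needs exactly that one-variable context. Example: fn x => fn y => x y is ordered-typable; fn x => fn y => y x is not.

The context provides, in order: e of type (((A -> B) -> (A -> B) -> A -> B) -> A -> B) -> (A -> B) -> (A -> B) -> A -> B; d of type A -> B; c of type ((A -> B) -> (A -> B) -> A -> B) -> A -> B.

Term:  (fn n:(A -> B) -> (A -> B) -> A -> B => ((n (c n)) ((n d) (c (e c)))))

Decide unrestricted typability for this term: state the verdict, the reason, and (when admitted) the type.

yes — type-checks (((A -> B) -> (A -> B) -> A -> B) -> A -> B) and nothing is barred; term : ((A -> B) -> (A -> B) -> A -> B) -> A -> B
variable uses: e ×1, d ×1, c ×3, n (λ-bound) ×3
use order (left to right): n, c, n, n, d, c, e, c
typing: well-typed at ((A -> B) -> (A -> B) -> A -> B) -> A -> B
summary: ordered ✗ | linear ✗ | affine ✗ | relevant ✓ | unrestricted ✓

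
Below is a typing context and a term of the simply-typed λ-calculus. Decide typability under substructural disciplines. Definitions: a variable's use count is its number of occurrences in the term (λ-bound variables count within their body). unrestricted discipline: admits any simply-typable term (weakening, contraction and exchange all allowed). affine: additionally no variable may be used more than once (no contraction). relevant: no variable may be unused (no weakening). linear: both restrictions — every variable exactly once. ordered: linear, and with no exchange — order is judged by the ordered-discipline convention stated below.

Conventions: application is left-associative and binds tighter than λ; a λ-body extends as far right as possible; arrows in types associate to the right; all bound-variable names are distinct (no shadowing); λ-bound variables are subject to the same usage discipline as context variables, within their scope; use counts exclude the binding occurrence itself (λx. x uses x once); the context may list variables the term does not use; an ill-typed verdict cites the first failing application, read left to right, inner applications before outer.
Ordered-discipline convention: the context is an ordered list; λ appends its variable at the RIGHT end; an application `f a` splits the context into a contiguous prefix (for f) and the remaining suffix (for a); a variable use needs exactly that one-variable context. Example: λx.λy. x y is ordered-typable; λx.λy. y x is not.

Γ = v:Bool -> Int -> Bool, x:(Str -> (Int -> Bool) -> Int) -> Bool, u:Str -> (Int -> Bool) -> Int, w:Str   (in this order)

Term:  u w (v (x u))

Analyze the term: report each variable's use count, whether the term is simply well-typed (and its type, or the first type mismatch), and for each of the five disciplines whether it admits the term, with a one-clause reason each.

variable uses: v: 1×; x: 1×; u: 2×; w: 1×
left-to-right use order: u, w, v, x, u
typing: well-typed at Int
ordered: ✗ — repeated use of u ×2
linear: ✗ — repeated use of u ×2
affine: ✗ — repeated use of u ×2
relevant: ✓ — every one of v, x, u, w appears
unrestricted: ✓ — well-typed at Int; no restrictions here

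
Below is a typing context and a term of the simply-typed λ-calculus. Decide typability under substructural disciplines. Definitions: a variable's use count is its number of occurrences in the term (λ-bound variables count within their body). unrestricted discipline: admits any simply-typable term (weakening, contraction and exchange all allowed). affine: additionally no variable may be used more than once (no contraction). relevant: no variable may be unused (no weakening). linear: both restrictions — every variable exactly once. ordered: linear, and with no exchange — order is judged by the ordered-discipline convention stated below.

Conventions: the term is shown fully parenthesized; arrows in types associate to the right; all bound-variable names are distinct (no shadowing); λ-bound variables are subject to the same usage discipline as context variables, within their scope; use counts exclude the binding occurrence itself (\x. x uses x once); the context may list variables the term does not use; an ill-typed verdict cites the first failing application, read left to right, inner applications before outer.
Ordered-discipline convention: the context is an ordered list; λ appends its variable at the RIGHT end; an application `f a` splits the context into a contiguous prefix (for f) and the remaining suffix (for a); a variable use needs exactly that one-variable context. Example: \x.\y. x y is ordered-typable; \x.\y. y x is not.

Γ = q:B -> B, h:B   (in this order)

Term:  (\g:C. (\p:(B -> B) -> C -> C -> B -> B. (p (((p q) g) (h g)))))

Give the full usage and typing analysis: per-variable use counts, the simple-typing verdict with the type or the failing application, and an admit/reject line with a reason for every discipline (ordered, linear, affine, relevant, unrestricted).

counts: q=1, h=1, g [bound]=2, p [bound]=2
left-to-right use order: p, p, q, g, h, g
typing: ill-typed: applying a non-function (B)
ordered ✗ (fails simple typing)
linear ✗ (a type mismatch blocks all five)
affine ✗ (the type mismatch rejects it)
relevant ✗ (not simply typable)
unrestricted ✗ (fails simple typing)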